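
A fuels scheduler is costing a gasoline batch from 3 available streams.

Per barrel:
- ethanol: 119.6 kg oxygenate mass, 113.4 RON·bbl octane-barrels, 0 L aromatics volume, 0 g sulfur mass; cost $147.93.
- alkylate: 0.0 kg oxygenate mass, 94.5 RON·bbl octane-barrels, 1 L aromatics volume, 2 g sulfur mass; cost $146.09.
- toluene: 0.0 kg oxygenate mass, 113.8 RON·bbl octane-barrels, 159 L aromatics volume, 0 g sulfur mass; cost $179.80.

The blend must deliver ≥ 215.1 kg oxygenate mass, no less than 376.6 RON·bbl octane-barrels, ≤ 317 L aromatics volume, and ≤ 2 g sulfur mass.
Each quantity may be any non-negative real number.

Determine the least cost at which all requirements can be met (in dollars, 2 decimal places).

This is a linear program. Let x1 = barrels of ethanol, x2 = barrels of alkylate, x3 = barrels of toluene.
min 147.93x1 + 146.09x2 + 179.8x3 subject to:
  119.6x1 ≥ 215.1   (oxygenate mass)
  113.4x1 + 94.5x2 + 113.8x3 ≥ 376.6   (octane-barrels)
  1x2 + 159x3 ≤ 317   (aromatics volume)
  2x2 ≤ 2   (sulfur mass)
  x1, x2, x3 ≥ 0.
The cheapest feasible vertex uses only ethanol; alkylate, toluene are not used. Binding constraint: octane-barrels.
Solving gives x1 = 3.32099.
Cost = 147.93·3.32099 = 491.2741.

$491.27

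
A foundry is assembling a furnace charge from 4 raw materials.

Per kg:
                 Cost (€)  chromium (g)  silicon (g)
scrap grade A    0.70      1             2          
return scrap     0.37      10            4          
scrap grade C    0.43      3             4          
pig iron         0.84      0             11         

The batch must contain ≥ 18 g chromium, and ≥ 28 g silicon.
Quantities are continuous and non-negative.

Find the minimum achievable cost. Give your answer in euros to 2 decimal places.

€2.25

Let x1 = kg of scrap grade A, x2 = kg of return scrap, x3 = kg of scrap grade C, x4 = kg of pig iron.
Minimize 0.7x1 + 0.37x2 + 0.43x3 + 0.84x4 subject to:
  1x1 + 10x2 + 3x3 ≥ 18   (chromium)
  2x1 + 4x2 + 4x3 + 11x4 ≥ 28   (silicon)
  x1, x2, x3, x4 ≥ 0.
The cheapest feasible vertex uses only return scrap, pig iron; scrap grade A, scrap grade C are not used. Binding constraints: chromium and silicon.
That vertex is x2 = 1.8, x4 = 1.891.
Total cost: 0.37·1.8 + 0.84·1.891 = 2.2544.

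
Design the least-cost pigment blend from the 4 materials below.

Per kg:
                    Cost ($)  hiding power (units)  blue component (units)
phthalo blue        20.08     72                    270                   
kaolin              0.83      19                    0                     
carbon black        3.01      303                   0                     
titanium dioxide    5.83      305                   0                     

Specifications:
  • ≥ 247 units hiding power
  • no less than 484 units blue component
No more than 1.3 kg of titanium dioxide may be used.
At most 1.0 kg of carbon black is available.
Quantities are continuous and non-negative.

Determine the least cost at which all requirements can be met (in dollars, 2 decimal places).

$37.17

Let x1 = kg of phthalo blue, x2 = kg of kaolin, x3 = kg of carbon black, x4 = kg of titanium dioxide.
Minimize 20.08x1 + 0.83x2 + 3.01x3 + 5.83x4 with:
  72x1 + 19x2 + 303x3 + 305x4 ≥ 247   (hiding power)
  270x1 ≥ 484   (blue component)
  x4 ≤ 1.3
  x3 ≤ 1
  x1, x2, x3, x4 ≥ 0.
At the optimum only phthalo blue, carbon black are positive (kaolin, titanium dioxide = 0). Binding constraints: hiding power and blue component.
So phthalo blue = 1.793 kg, carbon black = 0.3892 kg.
Objective = 20.08·1.793 + 3.01·0.3892 = 37.1749.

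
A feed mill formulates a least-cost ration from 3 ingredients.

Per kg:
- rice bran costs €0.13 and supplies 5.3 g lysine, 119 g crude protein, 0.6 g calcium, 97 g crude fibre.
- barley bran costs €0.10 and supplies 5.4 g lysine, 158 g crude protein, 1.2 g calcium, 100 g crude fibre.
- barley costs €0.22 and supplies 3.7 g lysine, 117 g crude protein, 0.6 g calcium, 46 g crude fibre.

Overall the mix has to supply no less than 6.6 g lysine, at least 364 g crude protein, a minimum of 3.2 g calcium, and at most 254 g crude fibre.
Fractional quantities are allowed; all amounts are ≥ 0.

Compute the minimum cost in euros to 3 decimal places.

This is a linear program. Let x1 = kg of rice bran, x2 = kg of barley bran, x3 = kg of barley.
Minimize 0.13x1 + 0.1x2 + 0.22x3 with:
  5.3x1 + 5.4x2 + 3.7x3 ≥ 6.6   (lysine)
  119x1 + 158x2 + 117x3 ≥ 364   (crude protein)
  0.6x1 + 1.2x2 + 0.6x3 ≥ 3.2   (calcium)
  97x1 + 100x2 + 46x3 ≤ 254   (crude fibre)
  x1, x2, x3 ≥ 0.
The optimal basis is {barley bran, barley}; rice bran drops out. Binding constraints: calcium and crude fibre.
Solving gives x2 = 1.083, x3 = 3.167.
Hence cost = 0.1·1.083 + 0.22·3.167 = €0.80504.

€0.805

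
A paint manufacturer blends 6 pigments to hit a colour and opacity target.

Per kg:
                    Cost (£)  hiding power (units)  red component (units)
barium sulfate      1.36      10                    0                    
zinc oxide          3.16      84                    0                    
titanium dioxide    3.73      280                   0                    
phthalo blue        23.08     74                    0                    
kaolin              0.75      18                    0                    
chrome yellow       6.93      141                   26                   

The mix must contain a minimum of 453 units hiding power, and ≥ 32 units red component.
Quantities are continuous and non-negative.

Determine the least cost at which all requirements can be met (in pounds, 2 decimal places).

Let x1 = kg of barium sulfate, x2 = kg of zinc oxide, x3 = kg of titanium dioxide, x4 = kg of phthalo blue, x5 = kg of kaolin, x6 = kg of chrome yellow.
Minimise 1.36x1 + 3.16x2 + 3.73x3 + 23.08x4 + 0.75x5 + 6.93x6 subject to:
  10x1 + 84x2 + 280x3 + 74x4 + 18x5 + 141x6 ≥ 453   (hiding power)
  26x6 ≥ 32   (red component)
  x1, x2, x3, x4, x5, x6 ≥ 0.
The cheapest feasible vertex uses only titanium dioxide, chrome yellow; barium sulfate, zinc oxide, phthalo blue, kaolin are not used. There the hiding power and red component constraints are tight.
So titanium dioxide = 0.9981 kg, chrome yellow = 1.231 kg.
Cost = 3.73·0.9981 + 6.93·1.231 = 12.2537.

£12.25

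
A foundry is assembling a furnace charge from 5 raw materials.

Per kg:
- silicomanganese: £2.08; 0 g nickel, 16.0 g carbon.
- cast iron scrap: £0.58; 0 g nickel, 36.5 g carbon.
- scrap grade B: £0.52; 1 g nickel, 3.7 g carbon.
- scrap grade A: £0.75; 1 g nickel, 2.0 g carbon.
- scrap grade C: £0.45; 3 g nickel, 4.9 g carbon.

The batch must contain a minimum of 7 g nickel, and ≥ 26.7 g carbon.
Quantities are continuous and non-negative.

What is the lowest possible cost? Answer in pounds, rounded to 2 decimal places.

£1.29

Set it up as a linear program. Let x1 = kg of silicomanganese, x2 = kg of cast iron scrap, x3 = kg of scrap grade B, x4 = kg of scrap grade A, x5 = kg of scrap grade C.
Minimize 2.08x1 + 0.58x2 + 0.52x3 + 0.75x4 + 0.45x5 with:
  1x3 + 1x4 + 3x5 ≥ 7   (nickel)
  16x1 + 36.5x2 + 3.7x3 + 2x4 + 4.9x5 ≥ 26.7   (carbon)
  x1, x2, x3, x4, x5 ≥ 0.
The optimal basis is {cast iron scrap, scrap grade C}; silicomanganese, scrap grade B, scrap grade A drop out. The nickel and carbon requirements are met with equality.
That vertex is x2 = 0.4183, x5 = 2.333.
Cost = 0.58·0.4183 + 0.45·2.333 = 1.2925.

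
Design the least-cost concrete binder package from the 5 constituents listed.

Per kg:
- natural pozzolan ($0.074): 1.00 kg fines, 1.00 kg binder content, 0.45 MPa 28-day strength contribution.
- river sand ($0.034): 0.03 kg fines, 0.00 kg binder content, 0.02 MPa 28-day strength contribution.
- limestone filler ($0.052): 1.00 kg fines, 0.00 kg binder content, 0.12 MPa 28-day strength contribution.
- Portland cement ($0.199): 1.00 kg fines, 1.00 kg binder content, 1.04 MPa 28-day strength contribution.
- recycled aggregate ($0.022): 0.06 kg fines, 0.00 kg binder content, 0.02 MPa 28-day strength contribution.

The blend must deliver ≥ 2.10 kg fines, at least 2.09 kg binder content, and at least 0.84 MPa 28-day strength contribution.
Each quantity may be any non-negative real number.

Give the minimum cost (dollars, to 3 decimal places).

$0.155

Set it up as a linear program. Let x1 = kg of natural pozzolan, x2 = kg of river sand, x3 = kg of limestone filler, x4 = kg of Portland cement, x5 = kg of recycled aggregate.
min 0.074x1 + 0.034x2 + 0.052x3 + 0.199x4 + 0.022x5 s.t.:
  1x1 + 0.03x2 + 1x3 + 1x4 + 0.06x5 ≥ 2.1   (fines)
  1x1 + 1x4 ≥ 2.09   (binder content)
  0.45x1 + 0.02x2 + 0.12x3 + 1.04x4 + 0.02x5 ≥ 0.84   (28-day strength contribution)
  x1, x2, x3, x4, x5 ≥ 0.
The optimal basis is {natural pozzolan, limestone filler}; river sand, Portland cement, recycled aggregate drop out. The fines and binder content requirements are met with equality.
So natural pozzolan = 2.09 kg, limestone filler = 0.01 kg.
Cost = 0.074·2.09 + 0.052·0.01 = 0.15518.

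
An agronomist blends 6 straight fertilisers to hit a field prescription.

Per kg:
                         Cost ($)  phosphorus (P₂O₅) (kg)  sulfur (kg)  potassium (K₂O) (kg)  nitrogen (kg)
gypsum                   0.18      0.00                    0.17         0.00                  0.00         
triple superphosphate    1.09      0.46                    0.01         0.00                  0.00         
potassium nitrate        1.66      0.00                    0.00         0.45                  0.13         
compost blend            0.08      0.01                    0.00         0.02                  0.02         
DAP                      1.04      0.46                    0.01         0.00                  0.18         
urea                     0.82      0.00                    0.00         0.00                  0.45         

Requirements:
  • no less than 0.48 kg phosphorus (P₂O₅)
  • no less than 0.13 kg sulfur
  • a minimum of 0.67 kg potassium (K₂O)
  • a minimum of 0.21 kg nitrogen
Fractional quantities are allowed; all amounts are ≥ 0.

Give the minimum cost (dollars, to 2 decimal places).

Treat it as an LP. Let x1 = kg of gypsum, x2 = kg of triple superphosphate, x3 = kg of potassium nitrate, x4 = kg of compost blend, x5 = kg of DAP, x6 = kg of urea.
min 0.18x1 + 1.09x2 + 1.66x3 + 0.08x4 + 1.04x5 + 0.82x6 subject to:
  0.46x2 + 0.01x4 + 0.46x5 ≥ 0.48   (phosphorus (P₂O₅))
  0.17x1 + 0.01x2 + 0.01x5 ≥ 0.13   (sulfur)
  0.45x3 + 0.02x4 ≥ 0.67   (potassium (K₂O))
  0.13x3 + 0.02x4 + 0.18x5 + 0.45x6 ≥ 0.21   (nitrogen)
  x1, x2, x3, x4, x5, x6 ≥ 0.
The minimum-cost mix takes nothing from triple superphosphate, potassium nitrate, urea — only gypsum, compost blend, DAP. Binding constraints: phosphorus (P₂O₅), sulfur, potassium (K₂O).
Solving gives x1 = 0.7462, x4 = 33.5, x5 = 0.3152.
Total cost: 0.18·0.7462 + 0.08·33.5 + 1.04·0.3152 = 3.1421.

$3.14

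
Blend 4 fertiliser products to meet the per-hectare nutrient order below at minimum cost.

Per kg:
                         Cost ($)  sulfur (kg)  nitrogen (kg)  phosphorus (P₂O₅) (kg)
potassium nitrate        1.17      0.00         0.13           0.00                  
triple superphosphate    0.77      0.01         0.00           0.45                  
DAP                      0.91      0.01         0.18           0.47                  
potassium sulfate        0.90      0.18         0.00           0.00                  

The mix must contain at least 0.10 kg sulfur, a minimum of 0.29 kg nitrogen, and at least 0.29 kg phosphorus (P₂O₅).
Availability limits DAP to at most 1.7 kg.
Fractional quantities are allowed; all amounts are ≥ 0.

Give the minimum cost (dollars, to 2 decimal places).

This is a linear program. Let x1 = kg of potassium nitrate, x2 = kg of triple superphosphate, x3 = kg of DAP, x4 = kg of potassium sulfate.
min 1.17x1 + 0.77x2 + 0.91x3 + 0.9x4 with:
  0.01x2 + 0.01x3 + 0.18x4 ≥ 0.1   (sulfur)
  0.13x1 + 0.18x3 ≥ 0.29   (nitrogen)
  0.45x2 + 0.47x3 ≥ 0.29   (phosphorus (P₂O₅))
  x3 ≤ 1.7
  x1, x2, x3, x4 ≥ 0.
The cheapest feasible vertex uses only DAP, potassium sulfate; potassium nitrate, triple superphosphate are not used. The sulfur and nitrogen requirements are met with equality.
That vertex is x3 = 1.611, x4 = 0.466.
Cost = 0.91·1.611 + 0.9·0.466 = 1.8854.

$1.89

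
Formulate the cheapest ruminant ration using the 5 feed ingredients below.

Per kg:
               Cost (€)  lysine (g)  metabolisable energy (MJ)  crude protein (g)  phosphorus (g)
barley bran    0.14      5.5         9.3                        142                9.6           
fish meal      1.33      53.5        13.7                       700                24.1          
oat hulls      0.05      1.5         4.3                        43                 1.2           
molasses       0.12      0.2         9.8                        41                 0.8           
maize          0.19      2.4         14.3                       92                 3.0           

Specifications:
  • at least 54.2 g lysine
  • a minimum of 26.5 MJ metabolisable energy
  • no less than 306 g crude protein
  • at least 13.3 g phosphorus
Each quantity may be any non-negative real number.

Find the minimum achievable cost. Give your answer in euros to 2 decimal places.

€1.35

This is a linear program. Let x1 = kg of barley bran, x2 = kg of fish meal, x3 = kg of oat hulls, x4 = kg of molasses, x5 = kg of maize.
Minimize 0.14x1 + 1.33x2 + 0.05x3 + 0.12x4 + 0.19x5 with:
  5.5x1 + 53.5x2 + 1.5x3 + 0.2x4 + 2.4x5 ≥ 54.2   (lysine)
  9.3x1 + 13.7x2 + 4.3x3 + 9.8x4 + 14.3x5 ≥ 26.5   (metabolisable energy)
  142x1 + 700x2 + 43x3 + 41x4 + 92x5 ≥ 306   (crude protein)
  9.6x1 + 24.1x2 + 1.2x3 + 0.8x4 + 3x5 ≥ 13.3   (phosphorus)
  x1, x2, x3, x4, x5 ≥ 0.
At the optimum only barley bran, fish meal are positive (oat hulls, molasses, maize = 0). There the lysine and metabolisable energy constraints are tight.
That vertex is x1 = 1.599, x2 = 0.8487.
Cost = 0.14·1.599 + 1.33·0.8487 = 1.3526.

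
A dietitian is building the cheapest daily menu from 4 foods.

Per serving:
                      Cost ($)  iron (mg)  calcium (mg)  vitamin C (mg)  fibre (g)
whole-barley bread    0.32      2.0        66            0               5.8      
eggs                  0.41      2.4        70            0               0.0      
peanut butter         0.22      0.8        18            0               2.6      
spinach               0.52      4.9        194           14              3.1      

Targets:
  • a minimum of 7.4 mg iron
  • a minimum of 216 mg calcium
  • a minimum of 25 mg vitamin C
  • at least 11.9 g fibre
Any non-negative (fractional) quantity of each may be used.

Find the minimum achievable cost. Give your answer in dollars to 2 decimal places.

Let x1 = servings of whole-barley bread, x2 = servings of eggs, x3 = servings of peanut butter, x4 = servings of spinach.
min 0.32x1 + 0.41x2 + 0.22x3 + 0.52x4 s.t.:
  2x1 + 2.4x2 + 0.8x3 + 4.9x4 ≥ 7.4   (iron)
  66x1 + 70x2 + 18x3 + 194x4 ≥ 216   (calcium)
  14x4 ≥ 25   (vitamin C)
  5.8x1 + 2.6x3 + 3.1x4 ≥ 11.9   (fibre)
  x1, x2, x3, x4 ≥ 0.
At the optimum only whole-barley bread, spinach are positive (eggs, peanut butter = 0). Binding constraints: vitamin C and fibre.
So whole-barley bread = 1.097 servings, spinach = 1.786 servings.
Cost = 0.32·1.097 + 0.52·1.786 = 1.2798.

$1.28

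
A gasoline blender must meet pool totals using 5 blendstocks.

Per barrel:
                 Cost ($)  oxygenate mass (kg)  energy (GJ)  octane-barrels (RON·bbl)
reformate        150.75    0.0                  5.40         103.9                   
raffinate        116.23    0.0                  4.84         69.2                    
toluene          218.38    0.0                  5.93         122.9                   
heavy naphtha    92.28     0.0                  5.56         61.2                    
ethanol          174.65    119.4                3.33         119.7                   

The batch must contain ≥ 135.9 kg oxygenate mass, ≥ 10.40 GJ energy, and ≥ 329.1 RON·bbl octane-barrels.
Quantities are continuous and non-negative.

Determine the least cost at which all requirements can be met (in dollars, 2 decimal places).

Treat it as an LP. Let x1 = barrels of reformate, x2 = barrels of raffinate, x3 = barrels of toluene, x4 = barrels of heavy naphtha, x5 = barrels of ethanol.
Minimize 150.75x1 + 116.23x2 + 218.38x3 + 92.28x4 + 174.65x5 with:
  119.4x5 ≥ 135.9   (oxygenate mass)
  5.4x1 + 4.84x2 + 5.93x3 + 5.56x4 + 3.33x5 ≥ 10.4   (energy)
  103.9x1 + 69.2x2 + 122.9x3 + 61.2x4 + 119.7x5 ≥ 329.1   (octane-barrels)
  x1, x2, x3, x4, x5 ≥ 0.
The minimum-cost mix takes nothing from raffinate, toluene, heavy naphtha — only reformate, ethanol. The oxygenate mass and octane-barrels requirements are met with equality.
So reformate = 1.8562 barrels, ethanol = 1.1382 barrels.
Total cost: 150.75·1.8562 + 174.65·1.1382 = 478.6088.

$478.61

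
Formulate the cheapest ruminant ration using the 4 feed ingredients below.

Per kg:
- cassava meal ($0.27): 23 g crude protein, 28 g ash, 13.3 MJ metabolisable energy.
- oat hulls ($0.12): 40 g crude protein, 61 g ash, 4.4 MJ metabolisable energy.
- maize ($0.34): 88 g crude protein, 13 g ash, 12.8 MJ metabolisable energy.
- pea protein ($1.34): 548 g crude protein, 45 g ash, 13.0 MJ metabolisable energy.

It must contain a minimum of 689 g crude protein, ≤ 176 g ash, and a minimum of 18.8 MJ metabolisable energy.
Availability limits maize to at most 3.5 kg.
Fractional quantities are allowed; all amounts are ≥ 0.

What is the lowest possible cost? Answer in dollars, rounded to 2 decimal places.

$1.70

Let x1 = kg of cassava meal, x2 = kg of oat hulls, x3 = kg of maize, x4 = kg of pea protein.
min 0.27x1 + 0.12x2 + 0.34x3 + 1.34x4 subject to:
  23x1 + 40x2 + 88x3 + 548x4 ≥ 689   (crude protein)
  28x1 + 61x2 + 13x3 + 45x4 ≤ 176   (ash)
  13.3x1 + 4.4x2 + 12.8x3 + 13x4 ≥ 18.8   (metabolisable energy)
  x3 ≤ 3.5
  x1, x2, x3, x4 ≥ 0.
The minimum-cost mix takes nothing from cassava meal, maize — only oat hulls, pea protein. Binding constraints: crude protein and metabolisable energy.
That vertex is x2 = 0.7114, x4 = 1.205.
Objective = 0.12·0.7114 + 1.34·1.205 = 1.7001.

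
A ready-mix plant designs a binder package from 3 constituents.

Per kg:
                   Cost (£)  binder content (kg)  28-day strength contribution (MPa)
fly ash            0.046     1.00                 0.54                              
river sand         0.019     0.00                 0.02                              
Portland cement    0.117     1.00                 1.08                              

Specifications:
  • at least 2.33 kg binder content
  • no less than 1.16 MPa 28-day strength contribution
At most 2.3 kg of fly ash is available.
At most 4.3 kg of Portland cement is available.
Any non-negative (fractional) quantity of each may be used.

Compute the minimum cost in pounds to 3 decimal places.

Let x1 = kg of fly ash, x2 = kg of river sand, x3 = kg of Portland cement.
Minimize 0.046x1 + 0.019x2 + 0.117x3 s.t.:
  1x1 + 1x3 ≥ 2.33   (binder content)
  0.54x1 + 0.02x2 + 1.08x3 ≥ 1.16   (28-day strength contribution)
  x1 ≤ 2.3
  x3 ≤ 4.3
  x1, x2, x3 ≥ 0.
The minimum-cost mix takes nothing from river sand — only fly ash, Portland cement. The binder content and the fly ash cap requirements are met with equality.
So fly ash = 2.3 kg, Portland cement = 0.03 kg.
Cost = 0.046·2.3 + 0.117·0.03 = 0.10931.

£0.109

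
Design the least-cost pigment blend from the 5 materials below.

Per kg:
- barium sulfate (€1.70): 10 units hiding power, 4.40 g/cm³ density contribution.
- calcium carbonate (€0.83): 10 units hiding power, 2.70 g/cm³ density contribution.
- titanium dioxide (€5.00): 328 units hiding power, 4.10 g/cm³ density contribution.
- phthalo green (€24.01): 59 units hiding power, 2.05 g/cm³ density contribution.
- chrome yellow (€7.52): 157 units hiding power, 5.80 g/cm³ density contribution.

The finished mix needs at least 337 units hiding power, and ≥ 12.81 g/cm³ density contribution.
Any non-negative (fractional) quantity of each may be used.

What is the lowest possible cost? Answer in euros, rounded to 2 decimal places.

This is a linear program. Let x1 = kg of barium sulfate, x2 = kg of calcium carbonate, x3 = kg of titanium dioxide, x4 = kg of phthalo green, x5 = kg of chrome yellow.
Minimize 1.7x1 + 0.83x2 + 5x3 + 24.01x4 + 7.52x5 with:
  10x1 + 10x2 + 328x3 + 59x4 + 157x5 ≥ 337   (hiding power)
  4.4x1 + 2.7x2 + 4.1x3 + 2.05x4 + 5.8x5 ≥ 12.81   (density contribution)
  x1, x2, x3, x4, x5 ≥ 0.
The minimum-cost mix takes nothing from barium sulfate, phthalo green, chrome yellow — only calcium carbonate, titanium dioxide. Binding constraints: hiding power and density contribution.
Solving gives x2 = 3.339, x3 = 0.9256.
Objective = 0.83·3.339 + 5·0.9256 = 7.3994.

€7.40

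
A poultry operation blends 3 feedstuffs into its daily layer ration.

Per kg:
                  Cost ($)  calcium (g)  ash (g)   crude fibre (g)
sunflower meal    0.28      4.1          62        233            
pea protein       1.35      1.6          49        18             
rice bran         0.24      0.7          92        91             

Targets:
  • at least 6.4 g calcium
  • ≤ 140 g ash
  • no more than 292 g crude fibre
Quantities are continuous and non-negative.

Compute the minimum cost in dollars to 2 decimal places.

Let x1 = kg of sunflower meal, x2 = kg of pea protein, x3 = kg of rice bran.
Minimise 0.28x1 + 1.35x2 + 0.24x3 s.t.:
  4.1x1 + 1.6x2 + 0.7x3 ≥ 6.4   (calcium)
  62x1 + 49x2 + 92x3 ≤ 140   (ash)
  233x1 + 18x2 + 91x3 ≤ 292   (crude fibre)
  x1, x2, x3 ≥ 0.
The optimal basis is {sunflower meal, pea protein}; rice bran drops out. The calcium and crude fibre requirements are met with equality.
Optimal quantities: sunflower meal = 1.177 kg, pea protein = 0.9833 kg.
Hence cost = 0.28·1.177 + 1.35·0.9833 = $1.6570.

$1.66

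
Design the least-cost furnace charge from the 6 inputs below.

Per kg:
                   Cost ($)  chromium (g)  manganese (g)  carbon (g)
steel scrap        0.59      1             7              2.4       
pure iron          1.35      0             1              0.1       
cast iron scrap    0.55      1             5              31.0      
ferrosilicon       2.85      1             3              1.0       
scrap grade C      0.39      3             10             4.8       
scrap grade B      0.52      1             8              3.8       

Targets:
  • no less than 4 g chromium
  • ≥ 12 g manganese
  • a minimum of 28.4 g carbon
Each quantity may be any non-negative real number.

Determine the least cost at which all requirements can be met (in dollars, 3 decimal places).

Let x1 = kg of steel scrap, x2 = kg of pure iron, x3 = kg of cast iron scrap, x4 = kg of ferrosilicon, x5 = kg of scrap grade C, x6 = kg of scrap grade B.
min 0.59x1 + 1.35x2 + 0.55x3 + 2.85x4 + 0.39x5 + 0.52x6 with:
  1x1 + 1x3 + 1x4 + 3x5 + 1x6 ≥ 4   (chromium)
  7x1 + 1x2 + 5x3 + 3x4 + 10x5 + 8x6 ≥ 12   (manganese)
  2.4x1 + 0.1x2 + 31x3 + 1x4 + 4.8x5 + 3.8x6 ≥ 28.4   (carbon)
  x1, x2, x3, x4, x5, x6 ≥ 0.
At the optimum only cast iron scrap, scrap grade C are positive (steel scrap, pure iron, ferrosilicon, scrap grade B = 0). Binding constraints: chromium and carbon.
So cast iron scrap = 0.7483 kg, scrap grade C = 1.084 kg.
Hence cost = 0.55·0.7483 + 0.39·1.084 = $0.83433.

$0.834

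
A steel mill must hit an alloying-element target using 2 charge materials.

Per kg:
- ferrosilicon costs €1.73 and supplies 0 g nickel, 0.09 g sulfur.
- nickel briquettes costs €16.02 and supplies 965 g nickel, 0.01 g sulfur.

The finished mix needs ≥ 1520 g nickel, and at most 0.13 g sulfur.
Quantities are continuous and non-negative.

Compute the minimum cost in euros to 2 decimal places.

Let x1 = kg of ferrosilicon, x2 = kg of nickel briquettes.
Minimise 1.73x1 + 16.02x2 subject to:
  965x2 ≥ 1520   (nickel)
  0.09x1 + 0.01x2 ≤ 0.13   (sulfur)
  x1, x2 ≥ 0.
The minimum-cost mix takes nothing from ferrosilicon — only nickel briquettes. Binding constraint: nickel.
Optimal quantities: nickel briquettes = 1.575 kg.
Total cost: 16.02·1.575 = 25.2315.

€25.23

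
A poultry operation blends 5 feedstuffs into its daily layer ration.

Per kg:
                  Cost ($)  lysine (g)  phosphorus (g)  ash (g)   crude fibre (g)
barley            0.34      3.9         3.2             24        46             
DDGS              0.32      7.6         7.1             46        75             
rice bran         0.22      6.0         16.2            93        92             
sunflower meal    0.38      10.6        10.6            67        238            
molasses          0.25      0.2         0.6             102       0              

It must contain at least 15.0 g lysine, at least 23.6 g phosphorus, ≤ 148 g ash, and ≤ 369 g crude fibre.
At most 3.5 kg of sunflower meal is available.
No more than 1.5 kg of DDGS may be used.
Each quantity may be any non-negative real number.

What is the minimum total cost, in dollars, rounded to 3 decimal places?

Treat it as an LP. Let x1 = kg of barley, x2 = kg of DDGS, x3 = kg of rice bran, x4 = kg of sunflower meal, x5 = kg of molasses.
Minimise 0.34x1 + 0.32x2 + 0.22x3 + 0.38x4 + 0.25x5 with:
  3.9x1 + 7.6x2 + 6x3 + 10.6x4 + 0.2x5 ≥ 15   (lysine)
  3.2x1 + 7.1x2 + 16.2x3 + 10.6x4 + 0.6x5 ≥ 23.6   (phosphorus)
  24x1 + 46x2 + 93x3 + 67x4 + 102x5 ≤ 148   (ash)
  46x1 + 75x2 + 92x3 + 238x4 ≤ 369   (crude fibre)
  x4 ≤ 3.5
  x2 ≤ 1.5
  x1, x2, x3, x4, x5 ≥ 0.
The cheapest feasible vertex uses only rice bran, sunflower meal; barley, DDGS, molasses are not used. There the lysine and phosphorus constraints are tight.
Solving gives x3 = 0.8431, x4 = 0.9378.
Total cost: 0.22·0.8431 + 0.38·0.9378 = 0.54185.

$0.542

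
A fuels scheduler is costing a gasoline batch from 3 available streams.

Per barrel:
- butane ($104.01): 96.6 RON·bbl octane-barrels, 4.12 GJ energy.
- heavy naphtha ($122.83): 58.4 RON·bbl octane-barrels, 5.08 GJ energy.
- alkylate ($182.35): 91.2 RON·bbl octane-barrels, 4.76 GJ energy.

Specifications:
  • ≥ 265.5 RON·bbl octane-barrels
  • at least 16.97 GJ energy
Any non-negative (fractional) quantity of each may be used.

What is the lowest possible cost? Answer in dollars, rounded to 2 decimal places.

Set it up as a linear program. Let x1 = barrels of butane, x2 = barrels of heavy naphtha, x3 = barrels of alkylate.
Minimize 104.01x1 + 122.83x2 + 182.35x3 subject to:
  96.6x1 + 58.4x2 + 91.2x3 ≥ 265.5   (octane-barrels)
  4.12x1 + 5.08x2 + 4.76x3 ≥ 16.97   (energy)
  x1, x2, x3 ≥ 0.
The cheapest feasible vertex uses only butane, heavy naphtha; alkylate is not used. Binding constraints: octane-barrels and energy.
So butane = 1.4301 barrels, heavy naphtha = 2.1807 barrels.
Cost = 104.01·1.4301 + 122.83·2.1807 = 416.6001.

$416.60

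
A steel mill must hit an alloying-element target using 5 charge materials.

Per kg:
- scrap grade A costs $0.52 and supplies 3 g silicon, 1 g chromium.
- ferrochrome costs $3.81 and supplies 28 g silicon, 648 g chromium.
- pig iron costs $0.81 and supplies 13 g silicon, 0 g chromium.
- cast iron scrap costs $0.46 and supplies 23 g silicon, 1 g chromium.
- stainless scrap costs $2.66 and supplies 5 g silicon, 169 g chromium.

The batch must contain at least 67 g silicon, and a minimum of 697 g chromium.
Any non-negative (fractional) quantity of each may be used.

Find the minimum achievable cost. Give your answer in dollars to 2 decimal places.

$4.83

Treat it as an LP. Let x1 = kg of scrap grade A, x2 = kg of ferrochrome, x3 = kg of pig iron, x4 = kg of cast iron scrap, x5 = kg of stainless scrap.
min 0.52x1 + 3.81x2 + 0.81x3 + 0.46x4 + 2.66x5 subject to:
  3x1 + 28x2 + 13x3 + 23x4 + 5x5 ≥ 67   (silicon)
  1x1 + 648x2 + 1x4 + 169x5 ≥ 697   (chromium)
  x1, x2, x3, x4, x5 ≥ 0.
At the optimum only ferrochrome, cast iron scrap are positive (scrap grade A, pig iron, stainless scrap = 0). The silicon and chromium requirements are met with equality.
That vertex is x2 = 1.073, x4 = 1.607.
Hence cost = 3.81·1.073 + 0.46·1.607 = $4.8274.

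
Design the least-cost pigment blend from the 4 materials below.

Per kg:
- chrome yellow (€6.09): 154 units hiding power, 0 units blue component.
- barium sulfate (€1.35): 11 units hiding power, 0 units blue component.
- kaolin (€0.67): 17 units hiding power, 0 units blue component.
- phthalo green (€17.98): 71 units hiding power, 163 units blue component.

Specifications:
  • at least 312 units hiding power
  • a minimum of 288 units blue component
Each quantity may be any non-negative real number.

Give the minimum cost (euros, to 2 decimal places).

€39.12

Let x1 = kg of chrome yellow, x2 = kg of barium sulfate, x3 = kg of kaolin, x4 = kg of phthalo green.
min 6.09x1 + 1.35x2 + 0.67x3 + 17.98x4 subject to:
  154x1 + 11x2 + 17x3 + 71x4 ≥ 312   (hiding power)
  163x4 ≥ 288   (blue component)
  x1, x2, x3, x4 ≥ 0.
The cheapest feasible vertex uses only kaolin, phthalo green; chrome yellow, barium sulfate are not used. There the hiding power and blue component constraints are tight.
Optimal quantities: kaolin = 10.97 kg, phthalo green = 1.767 kg.
Objective = 0.67·10.97 + 17.98·1.767 = 39.1206.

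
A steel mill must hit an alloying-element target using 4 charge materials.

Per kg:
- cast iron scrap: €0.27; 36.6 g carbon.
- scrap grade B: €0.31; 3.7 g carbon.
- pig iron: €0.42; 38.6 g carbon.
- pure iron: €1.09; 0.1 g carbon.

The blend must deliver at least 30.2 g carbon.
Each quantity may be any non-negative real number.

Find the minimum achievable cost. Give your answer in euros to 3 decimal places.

Let x1 = kg of cast iron scrap, x2 = kg of scrap grade B, x3 = kg of pig iron, x4 = kg of pure iron.
min 0.27x1 + 0.31x2 + 0.42x3 + 1.09x4 with:
  36.6x1 + 3.7x2 + 38.6x3 + 0.1x4 ≥ 30.2   (carbon)
  x1, x2, x3, x4 ≥ 0.
The optimal basis is {cast iron scrap}; scrap grade B, pig iron, pure iron drop out. The carbon requirement is met with equality.
So cast iron scrap = 0.8251 kg.
Hence cost = 0.27·0.8251 = €0.22278.

€0.223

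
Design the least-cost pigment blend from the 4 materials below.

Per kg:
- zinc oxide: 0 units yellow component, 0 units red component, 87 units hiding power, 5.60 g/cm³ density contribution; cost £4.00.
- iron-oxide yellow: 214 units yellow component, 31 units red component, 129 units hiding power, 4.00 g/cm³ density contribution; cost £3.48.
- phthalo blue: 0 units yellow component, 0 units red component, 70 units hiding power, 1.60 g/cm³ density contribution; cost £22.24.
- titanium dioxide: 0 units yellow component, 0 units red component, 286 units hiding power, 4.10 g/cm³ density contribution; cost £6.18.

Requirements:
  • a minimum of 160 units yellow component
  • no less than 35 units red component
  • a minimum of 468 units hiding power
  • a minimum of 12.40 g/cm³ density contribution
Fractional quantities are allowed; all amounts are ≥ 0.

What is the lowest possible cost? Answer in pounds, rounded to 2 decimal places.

£11.95

Let x1 = kg of zinc oxide, x2 = kg of iron-oxide yellow, x3 = kg of phthalo blue, x4 = kg of titanium dioxide.
Minimise 4x1 + 3.48x2 + 22.24x3 + 6.18x4 s.t.:
  214x2 ≥ 160   (yellow component)
  31x2 ≥ 35   (red component)
  87x1 + 129x2 + 70x3 + 286x4 ≥ 468   (hiding power)
  5.6x1 + 4x2 + 1.6x3 + 4.1x4 ≥ 12.4   (density contribution)
  x1, x2, x3, x4 ≥ 0.
The optimal basis is {iron-oxide yellow, titanium dioxide}; zinc oxide, phthalo blue drop out. There the hiding power and density contribution constraints are tight.
Solving gives x2 = 2.646, x4 = 0.4429.
Hence cost = 3.48·2.646 + 6.18·0.4429 = £11.9452.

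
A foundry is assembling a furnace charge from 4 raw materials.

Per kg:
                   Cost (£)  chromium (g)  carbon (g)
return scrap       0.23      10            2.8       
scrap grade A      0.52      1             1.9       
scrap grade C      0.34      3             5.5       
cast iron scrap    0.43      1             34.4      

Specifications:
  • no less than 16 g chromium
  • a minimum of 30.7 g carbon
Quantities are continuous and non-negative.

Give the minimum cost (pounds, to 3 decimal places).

Treat it as an LP. Let x1 = kg of return scrap, x2 = kg of scrap grade A, x3 = kg of scrap grade C, x4 = kg of cast iron scrap.
min 0.23x1 + 0.52x2 + 0.34x3 + 0.43x4 s.t.:
  10x1 + 1x2 + 3x3 + 1x4 ≥ 16   (chromium)
  2.8x1 + 1.9x2 + 5.5x3 + 34.4x4 ≥ 30.7   (carbon)
  x1, x2, x3, x4 ≥ 0.
The minimum-cost mix takes nothing from scrap grade A, scrap grade C — only return scrap, cast iron scrap. Binding constraints: chromium and carbon.
Solving gives x1 = 1.523, x4 = 0.7685.
Hence cost = 0.23·1.523 + 0.43·0.7685 = £0.68075.

£0.681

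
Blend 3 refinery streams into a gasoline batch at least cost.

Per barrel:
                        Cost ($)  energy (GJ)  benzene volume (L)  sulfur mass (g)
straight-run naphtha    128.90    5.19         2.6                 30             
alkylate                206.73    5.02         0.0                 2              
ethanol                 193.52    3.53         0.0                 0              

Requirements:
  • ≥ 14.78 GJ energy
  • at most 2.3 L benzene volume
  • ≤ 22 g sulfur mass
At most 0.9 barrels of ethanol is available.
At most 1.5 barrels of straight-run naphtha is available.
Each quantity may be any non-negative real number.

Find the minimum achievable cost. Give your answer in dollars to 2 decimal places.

$559.73

Let x1 = barrels of straight-run naphtha, x2 = barrels of alkylate, x3 = barrels of ethanol.
Minimise 128.9x1 + 206.73x2 + 193.52x3 subject to:
  5.19x1 + 5.02x2 + 3.53x3 ≥ 14.78   (energy)
  2.6x1 ≤ 2.3   (benzene volume)
  30x1 + 2x2 ≤ 22   (sulfur mass)
  x3 ≤ 0.9
  x1 ≤ 1.5
  x1, x2, x3 ≥ 0.
The minimum-cost mix takes nothing from ethanol — only straight-run naphtha, alkylate. Binding constraints: energy and sulfur mass.
Optimal quantities: straight-run naphtha = 0.57681 barrels, alkylate = 2.3479 barrels.
Cost = 128.9·0.57681 + 206.73·2.3479 = 559.7322.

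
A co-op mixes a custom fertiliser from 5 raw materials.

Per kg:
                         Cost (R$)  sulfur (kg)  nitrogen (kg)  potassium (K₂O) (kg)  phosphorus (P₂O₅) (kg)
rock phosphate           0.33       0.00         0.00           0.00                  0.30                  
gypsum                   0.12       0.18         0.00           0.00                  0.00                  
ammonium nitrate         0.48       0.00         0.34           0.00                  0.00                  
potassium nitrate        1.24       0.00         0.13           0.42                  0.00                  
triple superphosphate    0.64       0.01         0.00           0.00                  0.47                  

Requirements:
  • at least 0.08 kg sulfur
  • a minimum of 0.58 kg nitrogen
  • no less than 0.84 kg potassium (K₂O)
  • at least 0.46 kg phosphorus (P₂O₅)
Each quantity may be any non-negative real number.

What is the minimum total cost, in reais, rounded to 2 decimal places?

Let x1 = kg of rock phosphate, x2 = kg of gypsum, x3 = kg of ammonium nitrate, x4 = kg of potassium nitrate, x5 = kg of triple superphosphate.
min 0.33x1 + 0.12x2 + 0.48x3 + 1.24x4 + 0.64x5 subject to:
  0.18x2 + 0.01x5 ≥ 0.08   (sulfur)
  0.34x3 + 0.13x4 ≥ 0.58   (nitrogen)
  0.42x4 ≥ 0.84   (potassium (K₂O))
  0.3x1 + 0.47x5 ≥ 0.46   (phosphorus (P₂O₅))
  x1, x2, x3, x4, x5 ≥ 0.
The cheapest feasible vertex uses only rock phosphate, gypsum, ammonium nitrate, potassium nitrate; triple superphosphate is not used. Binding constraints: sulfur, nitrogen, potassium (K₂O), phosphorus (P₂O₅).
Solving gives x1 = 1.533, x2 = 0.4444, x3 = 0.9412, x4 = 2.
Hence cost = 0.33·1.533 + 0.12·0.4444 + 0.48·0.9412 + 1.24·2 = R$3.4910.

R$3.49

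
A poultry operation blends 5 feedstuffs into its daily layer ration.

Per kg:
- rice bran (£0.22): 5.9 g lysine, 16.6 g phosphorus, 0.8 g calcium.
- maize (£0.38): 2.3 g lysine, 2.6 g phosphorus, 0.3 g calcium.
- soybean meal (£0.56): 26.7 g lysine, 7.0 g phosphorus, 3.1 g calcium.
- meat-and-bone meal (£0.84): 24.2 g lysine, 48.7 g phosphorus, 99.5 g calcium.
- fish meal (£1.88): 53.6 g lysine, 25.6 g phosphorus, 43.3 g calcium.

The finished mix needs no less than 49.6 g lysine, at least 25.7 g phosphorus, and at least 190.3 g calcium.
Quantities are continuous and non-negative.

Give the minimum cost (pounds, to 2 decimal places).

Treat it as an LP. Let x1 = kg of rice bran, x2 = kg of maize, x3 = kg of soybean meal, x4 = kg of meat-and-bone meal, x5 = kg of fish meal.
min 0.22x1 + 0.38x2 + 0.56x3 + 0.84x4 + 1.88x5 with:
  5.9x1 + 2.3x2 + 26.7x3 + 24.2x4 + 53.6x5 ≥ 49.6   (lysine)
  16.6x1 + 2.6x2 + 7x3 + 48.7x4 + 25.6x5 ≥ 25.7   (phosphorus)
  0.8x1 + 0.3x2 + 3.1x3 + 99.5x4 + 43.3x5 ≥ 190.3   (calcium)
  x1, x2, x3, x4, x5 ≥ 0.
The cheapest feasible vertex uses only soybean meal, meat-and-bone meal; rice bran, maize, fish meal are not used. Binding constraints: lysine and calcium.
Solving gives x3 = 0.1278, x4 = 1.9086.
Objective = 0.56·0.1278 + 0.84·1.9086 = 1.6748.

£1.67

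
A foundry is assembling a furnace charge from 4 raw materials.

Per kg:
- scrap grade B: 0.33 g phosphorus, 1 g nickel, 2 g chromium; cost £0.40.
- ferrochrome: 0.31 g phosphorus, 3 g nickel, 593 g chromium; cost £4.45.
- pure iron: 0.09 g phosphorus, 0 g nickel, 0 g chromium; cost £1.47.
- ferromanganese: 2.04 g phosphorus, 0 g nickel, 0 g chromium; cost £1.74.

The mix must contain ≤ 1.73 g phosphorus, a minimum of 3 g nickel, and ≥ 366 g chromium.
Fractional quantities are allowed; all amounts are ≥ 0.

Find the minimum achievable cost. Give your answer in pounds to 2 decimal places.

£3.19

This is a linear program. Let x1 = kg of scrap grade B, x2 = kg of ferrochrome, x3 = kg of pure iron, x4 = kg of ferromanganese.
Minimise 0.4x1 + 4.45x2 + 1.47x3 + 1.74x4 subject to:
  0.33x1 + 0.31x2 + 0.09x3 + 2.04x4 ≤ 1.73   (phosphorus)
  1x1 + 3x2 ≥ 3   (nickel)
  2x1 + 593x2 ≥ 366   (chromium)
  x1, x2, x3, x4 ≥ 0.
The optimal basis is {scrap grade B, ferrochrome}; pure iron, ferromanganese drop out. The nickel and chromium requirements are met with equality.
So scrap grade B = 1.16 kg, ferrochrome = 0.6133 kg.
Objective = 0.4·1.16 + 4.45·0.6133 = 3.1932.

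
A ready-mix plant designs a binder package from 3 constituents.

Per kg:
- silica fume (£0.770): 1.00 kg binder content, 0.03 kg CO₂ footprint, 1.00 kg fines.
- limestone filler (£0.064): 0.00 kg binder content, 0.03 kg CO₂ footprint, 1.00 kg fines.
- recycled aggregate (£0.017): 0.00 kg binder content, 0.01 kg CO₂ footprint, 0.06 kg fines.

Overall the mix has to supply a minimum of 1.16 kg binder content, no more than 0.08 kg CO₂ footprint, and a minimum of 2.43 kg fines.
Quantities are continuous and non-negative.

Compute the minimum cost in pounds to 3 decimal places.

£0.974

Let x1 = kg of silica fume, x2 = kg of limestone filler, x3 = kg of recycled aggregate.
min 0.77x1 + 0.064x2 + 0.017x3 s.t.:
  1x1 ≥ 1.16   (binder content)
  0.03x1 + 0.03x2 + 0.01x3 ≤ 0.08   (CO₂ footprint)
  1x1 + 1x2 + 0.06x3 ≥ 2.43   (fines)
  x1, x2, x3 ≥ 0.
The cheapest feasible vertex uses only silica fume, limestone filler; recycled aggregate is not used. The binder content and fines requirements are met with equality.
Optimal quantities: silica fume = 1.16 kg, limestone filler = 1.27 kg.
Hence cost = 0.77·1.16 + 0.064·1.27 = £0.97448.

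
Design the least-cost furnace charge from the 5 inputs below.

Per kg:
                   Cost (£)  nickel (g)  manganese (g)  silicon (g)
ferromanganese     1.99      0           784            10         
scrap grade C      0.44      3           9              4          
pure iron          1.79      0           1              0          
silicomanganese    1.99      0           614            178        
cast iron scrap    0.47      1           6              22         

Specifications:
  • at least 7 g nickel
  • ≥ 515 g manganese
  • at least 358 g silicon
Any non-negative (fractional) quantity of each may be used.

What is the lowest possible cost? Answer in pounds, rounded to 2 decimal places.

Set it up as a linear program. Let x1 = kg of ferromanganese, x2 = kg of scrap grade C, x3 = kg of pure iron, x4 = kg of silicomanganese, x5 = kg of cast iron scrap.
Minimise 1.99x1 + 0.44x2 + 1.79x3 + 1.99x4 + 0.47x5 subject to:
  3x2 + 1x5 ≥ 7   (nickel)
  784x1 + 9x2 + 1x3 + 614x4 + 6x5 ≥ 515   (manganese)
  10x1 + 4x2 + 178x4 + 22x5 ≥ 358   (silicon)
  x1, x2, x3, x4, x5 ≥ 0.
At the optimum only scrap grade C, silicomanganese are positive (ferromanganese, pure iron, cast iron scrap = 0). There the nickel and silicon constraints are tight.
Solving gives x2 = 2.333, x4 = 1.959.
Total cost: 0.44·2.333 + 1.99·1.959 = 4.9249.

£4.92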